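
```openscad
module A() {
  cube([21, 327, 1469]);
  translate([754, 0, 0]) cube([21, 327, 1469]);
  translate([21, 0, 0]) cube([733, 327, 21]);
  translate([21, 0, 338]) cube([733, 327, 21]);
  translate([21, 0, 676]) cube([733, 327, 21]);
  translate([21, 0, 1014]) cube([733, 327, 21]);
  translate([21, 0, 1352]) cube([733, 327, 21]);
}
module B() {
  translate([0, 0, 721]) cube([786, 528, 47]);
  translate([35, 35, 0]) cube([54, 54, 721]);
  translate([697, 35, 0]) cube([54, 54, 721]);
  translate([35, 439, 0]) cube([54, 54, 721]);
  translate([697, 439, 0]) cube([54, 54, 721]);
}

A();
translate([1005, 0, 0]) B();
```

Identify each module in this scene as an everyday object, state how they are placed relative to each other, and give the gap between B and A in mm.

A is a bookshelf. B is a table. The table is on the floor beside the bookshelf on its +x side. The gap between the table and the bookshelf is 230 mm.

The table's nearest face is 230 mm from the bookshelf's +x face.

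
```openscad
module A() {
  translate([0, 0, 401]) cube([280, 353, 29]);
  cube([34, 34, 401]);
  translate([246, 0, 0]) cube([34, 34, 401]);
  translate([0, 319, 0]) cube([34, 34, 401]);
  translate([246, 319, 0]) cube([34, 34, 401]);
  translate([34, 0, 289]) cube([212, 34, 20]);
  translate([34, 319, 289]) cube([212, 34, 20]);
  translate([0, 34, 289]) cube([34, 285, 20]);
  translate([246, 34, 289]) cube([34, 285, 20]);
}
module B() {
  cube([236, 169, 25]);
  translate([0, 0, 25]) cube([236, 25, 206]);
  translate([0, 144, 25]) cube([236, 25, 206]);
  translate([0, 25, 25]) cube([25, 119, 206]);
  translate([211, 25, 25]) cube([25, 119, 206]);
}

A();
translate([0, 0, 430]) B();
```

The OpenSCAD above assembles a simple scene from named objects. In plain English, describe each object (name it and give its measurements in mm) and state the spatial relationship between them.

A is a simple wooden stool: a rectangular seat 280 mm (x) by 353 mm (y), 29 mm thick, top face at z = 430 mm, on four square legs, each 34×34 mm in cross-section. The legs rest on z = 0, each flush with a corner of the seat. Four stretchers, 34 mm wide and 20 mm tall, connect adjacent legs with their undersides at z = 289 mm, each running between the inner faces of the legs it joins and aligned with the legs' outer faces on the other axis.

B is an open-topped rectangular box: outside dimensions 236×169×231 mm, with a uniform wall and base thickness of 25 mm. The base is a full 236×169 slab on the floor; four walls sit on top of the base. The front and back walls (the −y and +y sides) span the full width; the two side walls fit between them.

The open box is on top of the stool.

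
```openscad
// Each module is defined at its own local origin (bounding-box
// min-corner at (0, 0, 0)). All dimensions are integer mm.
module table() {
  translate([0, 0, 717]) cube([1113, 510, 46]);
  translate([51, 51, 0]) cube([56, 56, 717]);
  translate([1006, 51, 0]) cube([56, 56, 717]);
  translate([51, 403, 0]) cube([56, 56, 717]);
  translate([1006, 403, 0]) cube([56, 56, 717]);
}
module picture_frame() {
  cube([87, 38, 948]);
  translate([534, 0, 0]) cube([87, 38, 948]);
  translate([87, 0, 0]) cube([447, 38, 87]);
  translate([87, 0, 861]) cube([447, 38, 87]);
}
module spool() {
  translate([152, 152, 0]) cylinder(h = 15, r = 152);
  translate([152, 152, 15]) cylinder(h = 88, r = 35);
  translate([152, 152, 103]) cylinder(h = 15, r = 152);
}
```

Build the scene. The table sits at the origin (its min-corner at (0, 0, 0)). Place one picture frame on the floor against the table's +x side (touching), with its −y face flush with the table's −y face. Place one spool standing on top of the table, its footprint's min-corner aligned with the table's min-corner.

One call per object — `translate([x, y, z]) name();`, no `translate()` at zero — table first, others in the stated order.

table();
translate([1113, 0, 0]) picture_frame();
translate([0, 0, 763]) spool();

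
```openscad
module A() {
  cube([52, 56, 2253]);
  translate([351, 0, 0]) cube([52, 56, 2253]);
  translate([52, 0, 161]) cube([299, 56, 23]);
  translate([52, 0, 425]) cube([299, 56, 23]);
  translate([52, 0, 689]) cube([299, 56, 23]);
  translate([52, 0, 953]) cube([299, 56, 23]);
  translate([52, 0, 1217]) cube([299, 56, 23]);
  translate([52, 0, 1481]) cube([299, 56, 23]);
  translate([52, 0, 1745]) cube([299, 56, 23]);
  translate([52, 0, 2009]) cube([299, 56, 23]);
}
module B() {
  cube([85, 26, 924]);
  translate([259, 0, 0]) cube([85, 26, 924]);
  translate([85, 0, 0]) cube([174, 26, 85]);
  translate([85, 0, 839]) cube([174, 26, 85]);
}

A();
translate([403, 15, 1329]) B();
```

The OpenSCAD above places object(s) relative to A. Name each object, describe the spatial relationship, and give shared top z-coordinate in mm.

Both tops at z = 2253 mm.

A is a ladder. B is a picture frame. The picture frame is beside the ladder with their tops flush at z = 2253. The shared top z-coordinate is 2253 mm.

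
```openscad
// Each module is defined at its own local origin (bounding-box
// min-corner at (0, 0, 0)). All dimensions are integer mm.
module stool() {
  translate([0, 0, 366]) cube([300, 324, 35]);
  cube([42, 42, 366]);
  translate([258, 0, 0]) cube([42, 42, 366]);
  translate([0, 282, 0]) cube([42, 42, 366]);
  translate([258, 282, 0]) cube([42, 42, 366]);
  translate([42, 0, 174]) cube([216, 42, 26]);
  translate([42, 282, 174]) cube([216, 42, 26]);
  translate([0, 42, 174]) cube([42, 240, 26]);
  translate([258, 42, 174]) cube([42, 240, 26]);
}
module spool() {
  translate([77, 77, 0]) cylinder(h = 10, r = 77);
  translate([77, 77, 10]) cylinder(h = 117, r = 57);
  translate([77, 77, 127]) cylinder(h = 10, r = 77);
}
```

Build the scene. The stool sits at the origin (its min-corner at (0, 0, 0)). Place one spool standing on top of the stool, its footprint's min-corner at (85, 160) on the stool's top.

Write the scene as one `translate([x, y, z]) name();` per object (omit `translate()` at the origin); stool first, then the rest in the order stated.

stool();
translate([85, 160, 401]) spool();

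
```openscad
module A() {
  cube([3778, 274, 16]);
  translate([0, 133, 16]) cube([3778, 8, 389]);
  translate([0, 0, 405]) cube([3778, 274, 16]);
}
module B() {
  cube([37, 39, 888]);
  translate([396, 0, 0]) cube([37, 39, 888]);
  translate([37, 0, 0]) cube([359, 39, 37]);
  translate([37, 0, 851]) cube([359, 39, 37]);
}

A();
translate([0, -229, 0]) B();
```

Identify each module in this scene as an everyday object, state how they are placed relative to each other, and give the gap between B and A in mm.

A is an I-beam. B is a picture frame. The picture frame is on the floor beside the I-beam on its −y side. The gap between the picture frame and the I-beam is 190 mm.

The picture frame's nearest face is 190 mm from the I-beam's −y face.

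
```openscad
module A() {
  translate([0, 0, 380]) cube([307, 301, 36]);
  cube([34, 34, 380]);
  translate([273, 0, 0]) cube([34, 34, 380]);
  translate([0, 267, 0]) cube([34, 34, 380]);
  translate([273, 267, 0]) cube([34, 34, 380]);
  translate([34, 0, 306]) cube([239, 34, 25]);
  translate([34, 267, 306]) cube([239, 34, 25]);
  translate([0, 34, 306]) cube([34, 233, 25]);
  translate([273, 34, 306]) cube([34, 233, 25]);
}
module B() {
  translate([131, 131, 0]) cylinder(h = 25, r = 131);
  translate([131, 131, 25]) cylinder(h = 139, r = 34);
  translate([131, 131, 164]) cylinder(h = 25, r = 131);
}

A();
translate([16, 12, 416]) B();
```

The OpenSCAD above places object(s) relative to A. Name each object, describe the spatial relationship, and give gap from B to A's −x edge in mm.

A is a stool. B is a spool. The spool is on top of the stool. The gap from the spool to the stool's −x edge is 16 mm.

The spool's min-x is at 16; the stool's min-x is 0; gap = 16 mm.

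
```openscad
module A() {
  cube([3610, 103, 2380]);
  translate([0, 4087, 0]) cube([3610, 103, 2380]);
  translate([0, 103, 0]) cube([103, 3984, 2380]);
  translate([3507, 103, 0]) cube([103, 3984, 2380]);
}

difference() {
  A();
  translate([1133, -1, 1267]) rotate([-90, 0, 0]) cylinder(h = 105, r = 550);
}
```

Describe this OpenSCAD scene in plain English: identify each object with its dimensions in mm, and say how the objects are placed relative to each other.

A is a box-shaped house frame (walls only): outside footprint 3610×4190 mm, wall height 2380 mm, wall thickness 103 mm. The two y-facing walls run the full x-width; the two x-facing walls fit between the inner faces of the y-facing walls.

The house frame has a circular hole of radius 550 mm through its front wall, centred at (x = 1133, z = 1267).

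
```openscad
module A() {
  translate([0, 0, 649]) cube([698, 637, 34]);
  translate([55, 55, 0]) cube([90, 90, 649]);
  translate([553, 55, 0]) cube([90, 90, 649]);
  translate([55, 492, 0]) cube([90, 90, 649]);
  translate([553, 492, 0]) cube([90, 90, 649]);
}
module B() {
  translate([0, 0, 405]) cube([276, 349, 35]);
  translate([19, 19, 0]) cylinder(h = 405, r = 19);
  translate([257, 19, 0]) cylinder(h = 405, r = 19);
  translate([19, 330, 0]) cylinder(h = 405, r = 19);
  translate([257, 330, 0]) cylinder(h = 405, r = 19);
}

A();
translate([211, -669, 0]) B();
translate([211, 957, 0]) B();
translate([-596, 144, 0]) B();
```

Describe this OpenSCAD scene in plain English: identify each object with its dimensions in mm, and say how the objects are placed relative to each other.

A is a table: top 698 mm (x) × 637 mm (y), 34 mm thick, upper face at z = 683 mm, on four 90×90 mm square legs, each inset 55 mm from the nearest pair of top edges, running from z = 0 to the bottom of the top.

B is a four-legged stool. The seat is 276×349 mm, 35 mm thick, top at z = 440 mm. It stands on four round legs, each 38 mm in diameter, from z = 0 to the seat underside, each leg's axis is inset half a diameter from the nearest pair of seat edges (so the leg's bounding box is flush with the corner).

Three stools sit around the table at the −y, +y, −x sides.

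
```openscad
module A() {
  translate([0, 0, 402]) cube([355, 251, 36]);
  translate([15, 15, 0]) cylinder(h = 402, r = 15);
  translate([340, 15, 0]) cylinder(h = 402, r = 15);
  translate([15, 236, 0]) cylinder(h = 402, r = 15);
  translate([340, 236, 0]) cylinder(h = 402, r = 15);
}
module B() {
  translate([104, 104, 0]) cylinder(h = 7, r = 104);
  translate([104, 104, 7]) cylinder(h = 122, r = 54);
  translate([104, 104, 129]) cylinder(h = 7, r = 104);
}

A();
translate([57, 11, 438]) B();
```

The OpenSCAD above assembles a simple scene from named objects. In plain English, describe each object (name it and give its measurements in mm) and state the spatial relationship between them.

A is a four-legged stool. The seat is 355×251 mm, 36 mm thick, top at z = 438 mm. It stands on four round legs, each 30 mm in diameter, from z = 0 to the seat underside, each leg's axis is inset half a diameter from the nearest pair of seat edges (so the leg's bounding box is flush with the corner).

B is a spool: two coaxial disc flanges of radius 104 mm and thickness 7 mm, joined by a core cylinder of radius 54 mm and height 122 mm. The lower flange rests on z = 0 and the three cylinders share a vertical axis.

The spool is on top of the stool.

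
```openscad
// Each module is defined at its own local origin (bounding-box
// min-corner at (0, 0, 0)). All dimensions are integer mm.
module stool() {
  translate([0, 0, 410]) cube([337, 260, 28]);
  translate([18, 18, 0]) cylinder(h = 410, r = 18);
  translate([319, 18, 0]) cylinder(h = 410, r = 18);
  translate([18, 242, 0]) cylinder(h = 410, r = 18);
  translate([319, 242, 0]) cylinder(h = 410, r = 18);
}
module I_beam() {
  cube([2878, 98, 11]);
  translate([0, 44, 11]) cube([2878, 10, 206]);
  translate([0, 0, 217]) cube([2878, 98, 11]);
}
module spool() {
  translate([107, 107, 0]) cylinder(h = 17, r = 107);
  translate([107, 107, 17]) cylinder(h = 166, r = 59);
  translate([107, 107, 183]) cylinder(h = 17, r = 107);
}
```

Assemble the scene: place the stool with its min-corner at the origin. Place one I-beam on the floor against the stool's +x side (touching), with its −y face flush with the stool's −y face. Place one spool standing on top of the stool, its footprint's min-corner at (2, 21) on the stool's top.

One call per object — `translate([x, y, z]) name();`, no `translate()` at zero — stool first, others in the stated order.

stool();
translate([337, 0, 0]) I_beam();
translate([2, 21, 438]) spool();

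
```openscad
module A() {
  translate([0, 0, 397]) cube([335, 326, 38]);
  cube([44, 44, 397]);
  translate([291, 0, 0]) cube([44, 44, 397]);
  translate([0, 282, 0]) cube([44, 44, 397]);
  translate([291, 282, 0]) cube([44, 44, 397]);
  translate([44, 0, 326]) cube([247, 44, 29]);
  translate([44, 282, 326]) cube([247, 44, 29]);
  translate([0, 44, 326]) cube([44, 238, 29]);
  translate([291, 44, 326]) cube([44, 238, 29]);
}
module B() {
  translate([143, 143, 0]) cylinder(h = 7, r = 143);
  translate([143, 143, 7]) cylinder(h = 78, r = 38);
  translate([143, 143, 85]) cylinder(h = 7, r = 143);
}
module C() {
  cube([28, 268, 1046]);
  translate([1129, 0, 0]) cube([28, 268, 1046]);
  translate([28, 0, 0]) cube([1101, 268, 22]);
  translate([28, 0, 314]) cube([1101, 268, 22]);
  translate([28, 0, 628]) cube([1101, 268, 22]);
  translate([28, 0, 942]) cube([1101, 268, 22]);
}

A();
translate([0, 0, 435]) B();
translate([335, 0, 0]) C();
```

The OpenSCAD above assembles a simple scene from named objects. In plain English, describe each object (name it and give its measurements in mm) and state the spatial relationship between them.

A is a simple wooden stool: a rectangular seat 335 mm (x) by 326 mm (y), 38 mm thick, top face at z = 435 mm, on four square legs, each 44×44 mm in cross-section. The legs rest on z = 0, each flush with a corner of the seat. Four stretchers, 44 mm wide and 29 mm tall, connect adjacent legs with their undersides at z = 326 mm, each running between the inner faces of the legs it joins and aligned with the legs' outer faces on the other axis.

B is a spool: two coaxial disc flanges of radius 143 mm and thickness 7 mm, joined by a core cylinder of radius 38 mm and height 78 mm. The lower flange rests on z = 0 and the three cylinders share a vertical axis.

C is an open bookshelf. Two side panels, each 28 mm thick, 268 mm deep and 1046 mm tall, stand 1157 mm apart (outside-to-outside). Between them sit 4 shelves, each 22 mm thick and 268 mm deep, spanning the full gap between the sides. The bottom shelf rests on the floor (its underside at z = 0) and the clear gap between one shelf's top and the next shelf's underside is 292 mm.

The spool is on top of the stool. The bookshelf is against the stool's +x side, with their −y faces flush.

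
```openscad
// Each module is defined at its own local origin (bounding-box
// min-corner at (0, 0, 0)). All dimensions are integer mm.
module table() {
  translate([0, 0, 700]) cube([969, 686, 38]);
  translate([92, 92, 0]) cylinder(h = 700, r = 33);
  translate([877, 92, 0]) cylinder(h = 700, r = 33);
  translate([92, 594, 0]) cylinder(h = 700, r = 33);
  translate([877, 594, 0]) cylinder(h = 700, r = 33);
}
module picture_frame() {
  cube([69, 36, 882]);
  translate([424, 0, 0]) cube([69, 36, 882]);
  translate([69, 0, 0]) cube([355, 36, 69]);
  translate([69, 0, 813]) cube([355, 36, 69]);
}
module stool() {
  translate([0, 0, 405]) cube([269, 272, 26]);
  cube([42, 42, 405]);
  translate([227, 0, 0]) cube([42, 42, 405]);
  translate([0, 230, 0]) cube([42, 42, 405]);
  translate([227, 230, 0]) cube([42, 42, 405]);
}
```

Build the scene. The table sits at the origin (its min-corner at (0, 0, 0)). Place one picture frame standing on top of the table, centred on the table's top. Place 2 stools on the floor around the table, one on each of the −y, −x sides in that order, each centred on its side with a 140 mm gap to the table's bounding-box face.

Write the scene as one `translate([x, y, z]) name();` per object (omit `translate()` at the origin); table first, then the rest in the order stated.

table();
translate([238, 325, 738]) picture_frame();
translate([350, -412, 0]) stool();
translate([-409, 207, 0]) stool();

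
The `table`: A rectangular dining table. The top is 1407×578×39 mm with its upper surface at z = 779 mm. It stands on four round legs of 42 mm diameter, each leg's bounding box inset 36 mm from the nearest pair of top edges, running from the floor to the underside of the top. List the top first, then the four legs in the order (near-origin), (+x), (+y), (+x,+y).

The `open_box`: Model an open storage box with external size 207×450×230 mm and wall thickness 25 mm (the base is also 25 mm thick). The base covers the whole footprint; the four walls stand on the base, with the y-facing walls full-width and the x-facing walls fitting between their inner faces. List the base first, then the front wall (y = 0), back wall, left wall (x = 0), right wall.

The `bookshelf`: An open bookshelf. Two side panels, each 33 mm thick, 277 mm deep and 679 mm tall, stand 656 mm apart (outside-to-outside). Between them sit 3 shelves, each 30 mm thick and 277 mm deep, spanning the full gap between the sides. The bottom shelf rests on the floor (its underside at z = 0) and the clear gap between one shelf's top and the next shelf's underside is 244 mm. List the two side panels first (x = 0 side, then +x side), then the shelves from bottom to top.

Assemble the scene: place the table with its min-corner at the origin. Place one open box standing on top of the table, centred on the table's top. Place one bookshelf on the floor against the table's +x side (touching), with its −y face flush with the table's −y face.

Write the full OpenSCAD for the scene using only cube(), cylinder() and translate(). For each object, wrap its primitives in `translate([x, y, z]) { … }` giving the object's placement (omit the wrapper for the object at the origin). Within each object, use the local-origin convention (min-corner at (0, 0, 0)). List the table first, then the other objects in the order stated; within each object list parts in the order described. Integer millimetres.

translate([0, 0, 740]) cube([1407, 578, 39]);
translate([57, 57, 0]) cylinder(h = 740, r = 21);
translate([1350, 57, 0]) cylinder(h = 740, r = 21);
translate([57, 521, 0]) cylinder(h = 740, r = 21);
translate([1350, 521, 0]) cylinder(h = 740, r = 21);
translate([600, 64, 779]) {
  cube([207, 450, 25]);
  translate([0, 0, 25]) cube([207, 25, 205]);
  translate([0, 425, 25]) cube([207, 25, 205]);
  translate([0, 25, 25]) cube([25, 400, 205]);
  translate([182, 25, 25]) cube([25, 400, 205]);
}
translate([1407, 0, 0]) {
  cube([33, 277, 679]);
  translate([623, 0, 0]) cube([33, 277, 679]);
  translate([33, 0, 0]) cube([590, 277, 30]);
  translate([33, 0, 274]) cube([590, 277, 30]);
  translate([33, 0, 548]) cube([590, 277, 30]);
}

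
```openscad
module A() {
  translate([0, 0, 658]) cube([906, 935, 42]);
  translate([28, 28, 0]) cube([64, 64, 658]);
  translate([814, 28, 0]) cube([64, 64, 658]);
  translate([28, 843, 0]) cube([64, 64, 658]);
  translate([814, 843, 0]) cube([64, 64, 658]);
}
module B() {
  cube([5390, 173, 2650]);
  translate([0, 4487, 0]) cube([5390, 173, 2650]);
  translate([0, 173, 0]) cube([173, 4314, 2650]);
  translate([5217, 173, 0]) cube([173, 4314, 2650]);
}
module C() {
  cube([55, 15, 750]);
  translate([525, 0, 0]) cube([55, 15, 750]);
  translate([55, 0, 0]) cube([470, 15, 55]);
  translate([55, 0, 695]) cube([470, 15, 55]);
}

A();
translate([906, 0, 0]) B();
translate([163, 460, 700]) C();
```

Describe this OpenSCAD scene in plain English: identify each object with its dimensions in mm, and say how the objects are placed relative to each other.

A is a table: top 906 mm (x) × 935 mm (y), 42 mm thick, upper face at z = 700 mm, on four 64×64 mm square legs, each inset 28 mm from the nearest pair of top edges, running from z = 0 to the bottom of the top.

B is a box-shaped house frame (walls only): outside footprint 5390×4660 mm, wall height 2650 mm, wall thickness 173 mm. The two y-facing walls run the full x-width; the two x-facing walls fit between the inner faces of the y-facing walls.

C is a picture frame with a 470×640 mm rectangular opening (x by z) and a uniform 55 mm border on every side. Frame depth is 15 mm along y. It is built from two vertical stiles running the full outside height and two horizontal rails spanning the gap between the stiles.

The house frame is against the table's +x side, with their −y faces flush. The picture frame is on top of the table, centred.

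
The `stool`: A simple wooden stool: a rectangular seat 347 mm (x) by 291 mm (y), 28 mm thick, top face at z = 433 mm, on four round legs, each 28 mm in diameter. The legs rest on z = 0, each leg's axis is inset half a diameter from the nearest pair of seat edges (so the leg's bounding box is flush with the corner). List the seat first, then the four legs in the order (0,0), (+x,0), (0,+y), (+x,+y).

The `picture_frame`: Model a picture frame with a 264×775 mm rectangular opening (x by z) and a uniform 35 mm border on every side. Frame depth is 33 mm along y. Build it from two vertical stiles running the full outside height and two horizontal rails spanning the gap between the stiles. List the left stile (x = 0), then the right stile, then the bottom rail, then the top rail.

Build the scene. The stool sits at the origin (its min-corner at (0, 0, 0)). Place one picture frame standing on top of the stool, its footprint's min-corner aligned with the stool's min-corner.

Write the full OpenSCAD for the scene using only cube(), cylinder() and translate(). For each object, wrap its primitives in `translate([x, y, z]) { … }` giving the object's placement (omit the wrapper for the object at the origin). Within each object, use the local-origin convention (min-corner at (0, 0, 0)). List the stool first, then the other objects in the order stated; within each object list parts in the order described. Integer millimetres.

translate([0, 0, 405]) cube([347, 291, 28]);
translate([14, 14, 0]) cylinder(h = 405, r = 14);
translate([333, 14, 0]) cylinder(h = 405, r = 14);
translate([14, 277, 0]) cylinder(h = 405, r = 14);
translate([333, 277, 0]) cylinder(h = 405, r = 14);
translate([0, 0, 433]) {
  cube([35, 33, 845]);
  translate([299, 0, 0]) cube([35, 33, 845]);
  translate([35, 0, 0]) cube([264, 33, 35]);
  translate([35, 0, 810]) cube([264, 33, 35]);
}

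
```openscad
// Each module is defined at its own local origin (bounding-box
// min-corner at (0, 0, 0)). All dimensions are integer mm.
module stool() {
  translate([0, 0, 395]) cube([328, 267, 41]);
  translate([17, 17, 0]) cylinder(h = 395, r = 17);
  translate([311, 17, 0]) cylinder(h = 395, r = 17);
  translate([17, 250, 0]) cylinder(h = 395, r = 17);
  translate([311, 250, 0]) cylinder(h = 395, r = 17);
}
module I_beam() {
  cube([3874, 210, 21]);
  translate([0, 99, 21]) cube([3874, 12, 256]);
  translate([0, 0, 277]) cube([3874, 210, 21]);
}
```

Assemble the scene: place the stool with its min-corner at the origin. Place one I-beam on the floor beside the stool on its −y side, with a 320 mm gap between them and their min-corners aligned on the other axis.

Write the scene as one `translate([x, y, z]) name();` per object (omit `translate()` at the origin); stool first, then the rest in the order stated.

stool();
translate([0, -530, 0]) I_beam();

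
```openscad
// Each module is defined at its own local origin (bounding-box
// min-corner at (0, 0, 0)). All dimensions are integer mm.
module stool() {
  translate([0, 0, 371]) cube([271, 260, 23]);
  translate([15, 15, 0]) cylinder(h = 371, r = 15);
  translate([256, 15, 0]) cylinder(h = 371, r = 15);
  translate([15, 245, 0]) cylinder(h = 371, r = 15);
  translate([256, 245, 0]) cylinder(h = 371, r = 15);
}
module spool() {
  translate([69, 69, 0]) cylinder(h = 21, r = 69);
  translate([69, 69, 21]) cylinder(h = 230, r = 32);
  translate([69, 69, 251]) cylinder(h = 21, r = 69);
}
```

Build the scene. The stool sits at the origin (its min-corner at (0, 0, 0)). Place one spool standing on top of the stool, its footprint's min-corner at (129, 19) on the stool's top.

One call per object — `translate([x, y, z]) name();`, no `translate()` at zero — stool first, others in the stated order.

stool();
translate([129, 19, 394]) spool();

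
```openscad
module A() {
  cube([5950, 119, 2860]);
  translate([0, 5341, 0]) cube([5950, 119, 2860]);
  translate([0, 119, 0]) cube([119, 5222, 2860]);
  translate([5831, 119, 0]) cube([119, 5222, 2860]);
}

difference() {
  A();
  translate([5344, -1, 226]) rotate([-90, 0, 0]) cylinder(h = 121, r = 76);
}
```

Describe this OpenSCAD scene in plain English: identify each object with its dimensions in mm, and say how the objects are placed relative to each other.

A is a box-shaped house frame (walls only): outside footprint 5950×5460 mm, wall height 2860 mm, wall thickness 119 mm. The two y-facing walls run the full x-width; the two x-facing walls fit between the inner faces of the y-facing walls.

The house frame has a circular hole of radius 76 mm through its front wall, centred at (x = 5344, z = 226).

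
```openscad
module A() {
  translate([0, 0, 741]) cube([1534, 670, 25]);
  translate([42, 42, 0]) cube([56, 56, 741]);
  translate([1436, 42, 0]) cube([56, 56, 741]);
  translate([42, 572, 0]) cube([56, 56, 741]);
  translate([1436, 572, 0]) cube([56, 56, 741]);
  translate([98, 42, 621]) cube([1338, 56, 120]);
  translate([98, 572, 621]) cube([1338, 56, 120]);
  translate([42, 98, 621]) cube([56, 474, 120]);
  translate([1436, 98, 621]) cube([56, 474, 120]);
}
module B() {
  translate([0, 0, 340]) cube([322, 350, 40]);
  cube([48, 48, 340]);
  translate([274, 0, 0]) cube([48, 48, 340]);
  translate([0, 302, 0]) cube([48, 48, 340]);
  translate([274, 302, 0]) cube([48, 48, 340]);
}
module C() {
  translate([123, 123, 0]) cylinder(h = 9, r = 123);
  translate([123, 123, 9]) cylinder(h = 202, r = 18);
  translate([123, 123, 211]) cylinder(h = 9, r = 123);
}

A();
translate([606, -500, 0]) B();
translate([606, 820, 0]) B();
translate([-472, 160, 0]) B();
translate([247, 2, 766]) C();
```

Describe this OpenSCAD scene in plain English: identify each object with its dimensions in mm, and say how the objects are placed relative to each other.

A is a rectangular dining table. The top is 1534×670×25 mm with its upper surface at z = 766 mm. It stands on four 56×56 mm square legs, each inset 42 mm from the nearest pair of top edges, running from the floor to the underside of the top. Four apron rails, 56 mm thick and 120 mm tall, run between adjacent legs with their top edges flush with the underside of the top and their outer faces flush with the legs' outer faces.

B is a simple wooden stool: a rectangular seat 322 mm (x) by 350 mm (y), 40 mm thick, top face at z = 380 mm, on four square legs, each 48×48 mm in cross-section. The legs rest on z = 0, each flush with a corner of the seat.

C is a spool: two coaxial disc flanges of radius 123 mm and thickness 9 mm, joined by a core cylinder of radius 18 mm and height 202 mm. The lower flange rests on z = 0 and the three cylinders share a vertical axis.

Three stools sit around the table at the −y, +y, −x sides. The spool is on top of the table.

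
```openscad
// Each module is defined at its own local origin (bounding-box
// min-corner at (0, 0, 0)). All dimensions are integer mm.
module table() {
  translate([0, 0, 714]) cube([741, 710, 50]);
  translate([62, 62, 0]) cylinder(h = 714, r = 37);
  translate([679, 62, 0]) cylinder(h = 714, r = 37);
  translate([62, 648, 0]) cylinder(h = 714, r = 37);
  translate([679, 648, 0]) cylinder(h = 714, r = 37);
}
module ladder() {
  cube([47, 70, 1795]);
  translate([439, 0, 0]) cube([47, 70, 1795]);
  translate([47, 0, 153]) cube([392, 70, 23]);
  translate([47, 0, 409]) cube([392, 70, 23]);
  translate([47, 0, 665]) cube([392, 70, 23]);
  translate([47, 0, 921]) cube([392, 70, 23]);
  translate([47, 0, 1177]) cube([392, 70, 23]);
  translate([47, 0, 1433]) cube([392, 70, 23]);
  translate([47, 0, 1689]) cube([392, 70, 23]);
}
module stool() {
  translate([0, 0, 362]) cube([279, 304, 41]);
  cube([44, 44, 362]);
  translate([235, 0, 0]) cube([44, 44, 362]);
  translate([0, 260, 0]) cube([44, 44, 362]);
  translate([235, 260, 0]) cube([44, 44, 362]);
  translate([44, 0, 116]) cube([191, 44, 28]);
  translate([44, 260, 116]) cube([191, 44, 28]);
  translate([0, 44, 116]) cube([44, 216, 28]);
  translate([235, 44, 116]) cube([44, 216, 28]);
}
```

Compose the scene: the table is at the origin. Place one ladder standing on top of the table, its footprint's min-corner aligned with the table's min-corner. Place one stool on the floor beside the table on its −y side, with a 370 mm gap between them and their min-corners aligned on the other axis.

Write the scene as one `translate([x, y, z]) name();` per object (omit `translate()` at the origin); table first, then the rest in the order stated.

table();
translate([0, 0, 764]) ladder();
translate([0, -674, 0]) stool();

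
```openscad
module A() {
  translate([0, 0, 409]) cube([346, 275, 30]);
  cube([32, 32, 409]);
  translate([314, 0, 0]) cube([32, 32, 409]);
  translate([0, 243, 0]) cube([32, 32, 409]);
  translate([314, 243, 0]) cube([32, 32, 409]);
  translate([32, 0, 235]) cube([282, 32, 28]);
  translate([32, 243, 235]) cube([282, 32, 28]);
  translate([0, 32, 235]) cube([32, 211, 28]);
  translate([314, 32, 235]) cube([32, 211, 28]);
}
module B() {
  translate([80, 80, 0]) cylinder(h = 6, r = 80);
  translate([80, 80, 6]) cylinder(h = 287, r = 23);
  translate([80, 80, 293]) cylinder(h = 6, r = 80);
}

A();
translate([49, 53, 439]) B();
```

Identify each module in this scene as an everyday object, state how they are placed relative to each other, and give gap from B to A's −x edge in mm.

The spool's min-x is at 49; the stool's min-x is 0; gap = 49 mm.

A is a stool. B is a spool. The spool is on top of the stool. The gap from the spool to the stool's −x edge is 49 mm.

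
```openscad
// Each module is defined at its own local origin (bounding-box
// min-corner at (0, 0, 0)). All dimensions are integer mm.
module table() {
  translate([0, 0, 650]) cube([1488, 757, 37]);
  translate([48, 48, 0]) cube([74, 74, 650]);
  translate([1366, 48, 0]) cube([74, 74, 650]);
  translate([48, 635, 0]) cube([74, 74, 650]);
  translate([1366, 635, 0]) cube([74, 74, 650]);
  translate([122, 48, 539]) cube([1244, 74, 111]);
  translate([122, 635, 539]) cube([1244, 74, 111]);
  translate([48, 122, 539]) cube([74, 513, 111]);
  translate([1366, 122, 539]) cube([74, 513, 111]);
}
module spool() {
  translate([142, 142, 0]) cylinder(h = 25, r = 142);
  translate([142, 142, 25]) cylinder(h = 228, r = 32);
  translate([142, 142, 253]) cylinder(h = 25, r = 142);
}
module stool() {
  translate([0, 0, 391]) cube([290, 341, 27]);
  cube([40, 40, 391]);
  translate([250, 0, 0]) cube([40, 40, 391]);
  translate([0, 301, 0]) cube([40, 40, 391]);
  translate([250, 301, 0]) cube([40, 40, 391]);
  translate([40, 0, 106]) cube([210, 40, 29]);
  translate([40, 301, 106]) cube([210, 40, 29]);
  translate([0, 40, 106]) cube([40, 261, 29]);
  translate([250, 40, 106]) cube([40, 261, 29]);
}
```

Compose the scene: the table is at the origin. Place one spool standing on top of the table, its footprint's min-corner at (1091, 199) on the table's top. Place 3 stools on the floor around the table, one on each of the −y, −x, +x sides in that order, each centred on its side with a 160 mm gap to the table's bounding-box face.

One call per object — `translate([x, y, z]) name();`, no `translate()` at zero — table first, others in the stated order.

table();
translate([1091, 199, 687]) spool();
translate([599, -501, 0]) stool();
translate([-450, 208, 0]) stool();
translate([1648, 208, 0]) stool();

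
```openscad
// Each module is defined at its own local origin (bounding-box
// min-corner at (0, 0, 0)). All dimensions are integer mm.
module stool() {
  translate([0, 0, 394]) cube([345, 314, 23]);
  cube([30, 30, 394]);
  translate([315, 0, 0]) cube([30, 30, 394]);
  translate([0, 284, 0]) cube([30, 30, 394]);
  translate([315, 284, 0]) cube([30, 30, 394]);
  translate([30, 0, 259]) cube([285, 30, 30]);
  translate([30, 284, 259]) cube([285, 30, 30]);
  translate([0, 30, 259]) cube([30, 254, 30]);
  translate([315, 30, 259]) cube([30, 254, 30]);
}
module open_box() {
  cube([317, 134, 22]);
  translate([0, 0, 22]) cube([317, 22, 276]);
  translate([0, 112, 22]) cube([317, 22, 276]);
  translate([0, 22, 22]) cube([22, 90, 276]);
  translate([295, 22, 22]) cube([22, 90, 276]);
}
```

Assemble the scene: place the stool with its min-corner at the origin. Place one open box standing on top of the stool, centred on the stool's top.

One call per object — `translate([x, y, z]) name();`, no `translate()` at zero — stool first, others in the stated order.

stool();
translate([14, 90, 417]) open_box();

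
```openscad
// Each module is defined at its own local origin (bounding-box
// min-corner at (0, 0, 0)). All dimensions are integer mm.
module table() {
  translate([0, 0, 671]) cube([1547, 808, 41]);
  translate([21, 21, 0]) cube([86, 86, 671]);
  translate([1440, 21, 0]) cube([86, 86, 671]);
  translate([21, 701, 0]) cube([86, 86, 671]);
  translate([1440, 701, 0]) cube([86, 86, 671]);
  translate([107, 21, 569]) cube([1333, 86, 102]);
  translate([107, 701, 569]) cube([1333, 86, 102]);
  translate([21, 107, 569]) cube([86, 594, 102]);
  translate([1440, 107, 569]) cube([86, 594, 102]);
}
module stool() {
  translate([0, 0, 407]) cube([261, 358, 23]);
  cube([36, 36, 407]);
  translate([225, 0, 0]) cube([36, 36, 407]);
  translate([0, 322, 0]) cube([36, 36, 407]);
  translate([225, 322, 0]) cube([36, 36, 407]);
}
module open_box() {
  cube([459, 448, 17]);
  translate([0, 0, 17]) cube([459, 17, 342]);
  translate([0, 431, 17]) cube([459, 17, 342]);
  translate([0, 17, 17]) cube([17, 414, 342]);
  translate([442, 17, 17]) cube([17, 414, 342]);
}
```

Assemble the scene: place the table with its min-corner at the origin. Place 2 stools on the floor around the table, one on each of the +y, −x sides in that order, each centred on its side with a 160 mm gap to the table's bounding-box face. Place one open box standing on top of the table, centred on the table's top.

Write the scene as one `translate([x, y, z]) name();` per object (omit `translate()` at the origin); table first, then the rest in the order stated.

table();
translate([643, 968, 0]) stool();
translate([-421, 225, 0]) stool();
translate([544, 180, 712]) open_box();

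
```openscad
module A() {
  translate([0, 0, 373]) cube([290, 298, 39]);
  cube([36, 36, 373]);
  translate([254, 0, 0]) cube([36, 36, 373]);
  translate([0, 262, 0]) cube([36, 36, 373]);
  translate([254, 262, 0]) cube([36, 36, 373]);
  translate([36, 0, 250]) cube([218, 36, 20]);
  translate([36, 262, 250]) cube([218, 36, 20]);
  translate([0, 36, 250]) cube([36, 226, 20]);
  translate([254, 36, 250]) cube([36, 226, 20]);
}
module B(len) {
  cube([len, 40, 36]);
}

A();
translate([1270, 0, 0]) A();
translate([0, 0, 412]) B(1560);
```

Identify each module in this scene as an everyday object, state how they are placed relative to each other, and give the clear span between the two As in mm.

A is a stool. B is a beam. A beam spans the tops of two stools. The clear span between the two stools is 980 mm.

Second stool starts at x = 1270; first ends at x = 290; clear span = 1270 − 290 = 980 mm.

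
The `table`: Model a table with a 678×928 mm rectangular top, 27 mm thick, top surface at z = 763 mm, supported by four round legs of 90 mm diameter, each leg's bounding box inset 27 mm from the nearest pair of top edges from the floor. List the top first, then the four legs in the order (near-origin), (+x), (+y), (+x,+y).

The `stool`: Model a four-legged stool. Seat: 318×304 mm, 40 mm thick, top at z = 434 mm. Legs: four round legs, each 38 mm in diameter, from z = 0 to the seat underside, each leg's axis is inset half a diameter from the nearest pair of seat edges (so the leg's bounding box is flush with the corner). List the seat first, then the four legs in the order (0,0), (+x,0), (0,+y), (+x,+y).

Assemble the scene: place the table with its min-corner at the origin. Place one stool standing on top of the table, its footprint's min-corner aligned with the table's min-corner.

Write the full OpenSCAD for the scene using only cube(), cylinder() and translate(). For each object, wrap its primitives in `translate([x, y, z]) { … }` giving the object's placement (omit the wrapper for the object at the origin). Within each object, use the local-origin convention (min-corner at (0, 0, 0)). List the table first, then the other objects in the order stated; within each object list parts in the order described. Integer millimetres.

translate([0, 0, 736]) cube([678, 928, 27]);
translate([72, 72, 0]) cylinder(h = 736, r = 45);
translate([606, 72, 0]) cylinder(h = 736, r = 45);
translate([72, 856, 0]) cylinder(h = 736, r = 45);
translate([606, 856, 0]) cylinder(h = 736, r = 45);
translate([0, 0, 763]) {
  translate([0, 0, 394]) cube([318, 304, 40]);
  translate([19, 19, 0]) cylinder(h = 394, r = 19);
  translate([299, 19, 0]) cylinder(h = 394, r = 19);
  translate([19, 285, 0]) cylinder(h = 394, r = 19);
  translate([299, 285, 0]) cylinder(h = 394, r = 19);
}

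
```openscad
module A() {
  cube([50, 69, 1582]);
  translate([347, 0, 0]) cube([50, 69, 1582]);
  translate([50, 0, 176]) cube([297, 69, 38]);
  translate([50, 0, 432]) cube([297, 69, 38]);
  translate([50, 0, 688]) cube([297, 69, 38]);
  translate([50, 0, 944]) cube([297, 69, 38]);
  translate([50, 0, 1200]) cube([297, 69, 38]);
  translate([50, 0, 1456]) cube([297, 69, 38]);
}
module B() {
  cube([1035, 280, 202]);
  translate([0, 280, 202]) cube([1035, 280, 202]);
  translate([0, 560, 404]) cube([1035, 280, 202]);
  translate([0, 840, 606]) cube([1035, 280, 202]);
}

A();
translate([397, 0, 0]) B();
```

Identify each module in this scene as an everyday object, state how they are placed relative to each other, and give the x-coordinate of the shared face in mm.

A is a ladder. B is a staircase. The staircase is against the ladder's +x side, with their −y faces flush. The x-coordinate of the shared face is 397 mm.

The ladder's +x face and the staircase's −x face are both at x = 397 mm.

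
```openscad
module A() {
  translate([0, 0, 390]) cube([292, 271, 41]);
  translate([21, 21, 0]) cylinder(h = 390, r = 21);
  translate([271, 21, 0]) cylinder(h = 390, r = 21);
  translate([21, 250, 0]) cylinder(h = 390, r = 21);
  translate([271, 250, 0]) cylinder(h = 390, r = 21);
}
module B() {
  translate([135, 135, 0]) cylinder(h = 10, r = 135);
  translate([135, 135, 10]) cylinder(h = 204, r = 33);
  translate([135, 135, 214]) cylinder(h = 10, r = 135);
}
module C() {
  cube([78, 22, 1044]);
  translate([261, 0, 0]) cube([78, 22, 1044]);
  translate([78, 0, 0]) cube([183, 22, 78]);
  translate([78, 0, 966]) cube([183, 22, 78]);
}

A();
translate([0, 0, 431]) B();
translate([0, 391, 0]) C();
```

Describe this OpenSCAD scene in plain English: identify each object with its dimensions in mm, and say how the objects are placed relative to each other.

A is a simple wooden stool: a rectangular seat 292 mm (x) by 271 mm (y), 41 mm thick, top face at z = 431 mm, on four round legs, each 42 mm in diameter. The legs rest on z = 0, each leg's axis is inset half a diameter from the nearest pair of seat edges (so the leg's bounding box is flush with the corner).

B is a spool: two coaxial disc flanges of radius 135 mm and thickness 10 mm, joined by a core cylinder of radius 33 mm and height 204 mm. The lower flange rests on z = 0 and the three cylinders share a vertical axis.

C is a picture frame with a 183×888 mm rectangular opening (x by z) and a uniform 78 mm border on every side. Frame depth is 22 mm along y. It is built from two vertical stiles running the full outside height and two horizontal rails spanning the gap between the stiles.

The spool is on top of the stool. The picture frame is on the floor beside the stool on its +y side.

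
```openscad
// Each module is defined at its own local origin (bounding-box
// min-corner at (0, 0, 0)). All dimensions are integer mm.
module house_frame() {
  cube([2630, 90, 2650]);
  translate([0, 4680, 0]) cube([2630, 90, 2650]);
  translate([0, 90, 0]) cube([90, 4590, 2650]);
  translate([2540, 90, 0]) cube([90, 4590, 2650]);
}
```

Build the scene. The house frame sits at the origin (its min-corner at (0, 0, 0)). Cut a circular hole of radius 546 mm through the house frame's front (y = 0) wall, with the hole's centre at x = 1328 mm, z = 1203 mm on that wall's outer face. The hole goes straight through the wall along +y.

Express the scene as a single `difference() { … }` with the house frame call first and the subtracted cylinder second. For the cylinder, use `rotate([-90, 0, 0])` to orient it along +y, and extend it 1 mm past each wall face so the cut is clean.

difference() {
  house_frame();
  translate([1328, -1, 1203]) rotate([-90, 0, 0]) cylinder(h = 92, r = 546);
}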